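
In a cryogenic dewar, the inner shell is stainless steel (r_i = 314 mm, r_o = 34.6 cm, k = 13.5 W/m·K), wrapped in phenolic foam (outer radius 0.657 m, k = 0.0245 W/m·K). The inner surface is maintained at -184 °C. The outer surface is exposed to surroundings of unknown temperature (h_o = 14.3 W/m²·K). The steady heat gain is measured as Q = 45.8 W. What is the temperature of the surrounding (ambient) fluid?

T_out = 20.2 °C

Sum the resistances:
  R_stainless steel = (1/0.314 − 1/0.346)/(4πk) = 0.2945/(4π·13.5) = 0.001736 K/W
  R_phenolic foam = (1/0.346 − 1/0.657)/(4πk) = 1.368/(4π·0.0245) = 4.444 K/W
  R_conv,out = 1/(4πr²h) = 1/(4π·0.657²·14.3) = 0.01289 K/W
ΣR = 4.458 K/W
ΔT = Q·ΣR = 45.8 × 4.458 = 204.2 K
Heat flows inward, so T_out = T_in + ΔT = -184 + 204.2 = 20.2 °C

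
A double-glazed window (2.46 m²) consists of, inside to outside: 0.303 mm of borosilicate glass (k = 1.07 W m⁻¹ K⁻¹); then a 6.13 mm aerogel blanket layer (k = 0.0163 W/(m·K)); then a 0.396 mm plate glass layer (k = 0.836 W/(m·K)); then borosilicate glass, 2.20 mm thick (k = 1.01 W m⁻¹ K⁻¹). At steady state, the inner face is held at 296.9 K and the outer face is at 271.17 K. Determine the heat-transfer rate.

Treat each layer as a resistance in series:
  R_borosilicate glass = L/(kA) = 3.03×10^-4/(1.07·2.46) = 1.151×10^-4 K/W
  R_aerogel blanket = L/(kA) = 0.00613/(0.0163·2.46) = 0.1529 K/W
  R_plate glass = L/(kA) = 3.96×10^-4/(0.836·2.46) = 1.926×10^-4 K/W
  R_borosilicate glass = L/(kA) = 0.00220/(1.01·2.46) = 8.855×10^-4 K/W
ΣR = 1.151×10^-4 + 0.1529 + 1.926×10^-4 + 8.855×10^-4 = 0.1541 K/W
Q = ΔT/ΣR = (296.9 K − 271.17 K)/0.1541 = 167 W

Q = 167 W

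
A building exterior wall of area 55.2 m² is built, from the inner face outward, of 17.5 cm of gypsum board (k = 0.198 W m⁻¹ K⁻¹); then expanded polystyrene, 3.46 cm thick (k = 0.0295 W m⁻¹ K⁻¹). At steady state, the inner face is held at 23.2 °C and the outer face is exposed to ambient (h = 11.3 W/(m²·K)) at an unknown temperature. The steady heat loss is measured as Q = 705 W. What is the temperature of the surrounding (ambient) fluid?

T_out = -4.20 °C

Series resistances:
  R_gypsum board = L/(kA) = 0.175/(0.198·55.2) = 0.01601 K/W
  R_expanded polystyrene = L/(kA) = 0.0346/(0.0295·55.2) = 0.02125 K/W
  R_conv,out = 1/(hA) = 1/(11.3·55.2) = 0.001603 K/W
ΣR = 0.03886 K/W
ΔT = Q·ΣR = 705 × 0.03886 = 27.40 K
Heat flows outward, so T_out = T_in − ΔT = 23.2 − 27.40 = -4.20 °C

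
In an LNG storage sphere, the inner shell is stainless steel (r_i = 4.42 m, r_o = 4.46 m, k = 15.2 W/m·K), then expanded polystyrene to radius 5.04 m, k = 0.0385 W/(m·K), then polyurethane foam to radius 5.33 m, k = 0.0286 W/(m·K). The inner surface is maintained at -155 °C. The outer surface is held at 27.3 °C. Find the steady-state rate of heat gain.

Series thermal resistances, inner to outer:
  R_stainless steel = (1/4.42 − 1/4.46)/(4πk) = 0.002029/(4π·15.2) = 1.062×10^-5 K/W
  R_expanded polystyrene = (1/4.46 − 1/5.04)/(4πk) = 0.02580/(4π·0.0385) = 0.05333 K/W
  R_polyurethane foam = (1/5.04 − 1/5.33)/(4πk) = 0.01080/(4π·0.0286) = 0.03004 K/W
ΣR = 1.062×10^-5 + 0.05333 + 0.03004 = 0.08338 K/W
Q = ΔT/ΣR = (-155 °C − 27.3 °C)/0.08338 = -2190 W
(Negative Q ⇒ heat flows inward; heat gain = 2190 W.)

Q = 2.19 kW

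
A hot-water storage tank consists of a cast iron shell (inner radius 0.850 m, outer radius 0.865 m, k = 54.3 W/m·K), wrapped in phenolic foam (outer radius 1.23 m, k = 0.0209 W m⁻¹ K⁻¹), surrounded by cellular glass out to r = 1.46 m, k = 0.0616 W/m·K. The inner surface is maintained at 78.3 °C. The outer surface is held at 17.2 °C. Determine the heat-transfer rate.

Series thermal resistances, inner to outer:
  R_cast iron = (1/0.850 − 1/0.865)/(4πk) = 0.02040/(4π·54.3) = 2.990×10^-5 K/W
  R_phenolic foam = (1/0.865 − 1/1.23)/(4πk) = 0.3431/(4π·0.0209) = 1.306 K/W
  R_cellular glass = (1/1.23 − 1/1.46)/(4πk) = 0.1281/(4π·0.0616) = 0.1655 K/W
ΣR = 2.990×10^-5 + 1.306 + 0.1655 = 1.472 K/W
Q = ΔT/ΣR = (78.3 °C − 17.2 °C)/1.472 = 41.5 W

Q = 41.5 W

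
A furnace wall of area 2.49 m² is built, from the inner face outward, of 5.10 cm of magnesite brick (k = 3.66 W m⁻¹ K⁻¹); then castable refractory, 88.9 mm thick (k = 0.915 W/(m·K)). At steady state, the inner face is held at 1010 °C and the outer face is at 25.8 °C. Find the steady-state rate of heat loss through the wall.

Q = 22.1 kW

Resistance network (inner→outer):
  R_magnesite brick = L/(kA) = 0.0510/(3.66·2.49) = 0.005596 K/W
  R_castable refractory = L/(kA) = 0.0889/(0.915·2.49) = 0.03902 K/W
ΣR = 0.005596 + 0.03902 = 0.04462 K/W
Q = ΔT/ΣR = (1010 °C − 25.8 °C)/0.04462 = 22100 W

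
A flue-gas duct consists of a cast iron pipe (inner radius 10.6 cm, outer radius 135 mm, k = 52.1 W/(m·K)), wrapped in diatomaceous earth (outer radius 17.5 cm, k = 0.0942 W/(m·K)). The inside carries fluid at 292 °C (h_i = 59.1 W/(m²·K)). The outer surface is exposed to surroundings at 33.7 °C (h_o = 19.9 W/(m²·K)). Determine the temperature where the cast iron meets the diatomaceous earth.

Series thermal resistances, inner to outer:
  R'_conv,in = 1/(2πr h) = 1/(2π·0.106·59.1) = 0.02541 m·K/W
  R'_cast iron = ln(0.135/0.106)/(2πk) = 0.2418/(2π·52.1) = 7.388×10^-4 m·K/W
  R'_diatomaceous earth = ln(0.175/0.135)/(2πk) = 0.2595/(2π·0.0942) = 0.4385 m·K/W
  R'_conv,out = 1/(2πr h) = 1/(2π·0.175·19.9) = 0.04570 m·K/W
ΣR = 0.02541 + 7.388×10^-4 + 0.4385 + 0.04570 = 0.5103 m·K/W
Q' = ΔT/ΣR = (292 °C − 33.7 °C)/0.5103 = 506.2 W/m
From the inner boundary to the cast iron/diatomaceous earth interface, ΣR_partial = 0.02615 m·K/W.
T_interface = T_in − Q'·ΣR_partial = 292 °C − (506.2)(0.02615) = 279 °C

T = 279 °C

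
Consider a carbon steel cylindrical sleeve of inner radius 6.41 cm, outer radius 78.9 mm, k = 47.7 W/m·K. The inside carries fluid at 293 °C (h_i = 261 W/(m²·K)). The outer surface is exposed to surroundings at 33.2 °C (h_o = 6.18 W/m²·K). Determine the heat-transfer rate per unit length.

Q' = 772 W/m

Treat each layer as a resistance in series:
  R'_conv,in = 1/(2πr h) = 1/(2π·0.0641·261) = 0.009513 m·K/W
  R'_carbon steel = ln(0.0789/0.0641)/(2πk) = 0.2077/(2π·47.7) = 6.931×10^-4 m·K/W
  R'_conv,out = 1/(2πr h) = 1/(2π·0.0789·6.18) = 0.3264 m·K/W
ΣR = 0.009513 + 6.931×10^-4 + 0.3264 = 0.3366 m·K/W
Q' = ΔT/ΣR = (293 °C − 33.2 °C)/0.3366 = 772 W/m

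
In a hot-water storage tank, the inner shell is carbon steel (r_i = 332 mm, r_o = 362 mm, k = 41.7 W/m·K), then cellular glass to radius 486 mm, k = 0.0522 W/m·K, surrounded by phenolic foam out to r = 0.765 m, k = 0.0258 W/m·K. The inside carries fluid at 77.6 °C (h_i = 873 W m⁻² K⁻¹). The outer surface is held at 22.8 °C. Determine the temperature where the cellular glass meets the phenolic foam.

T = 60.2 °C

Treat each layer as a resistance in series:
  R_conv,in = 1/(4πr²h) = 1/(4π·0.332²·873) = 8.270×10^-4 K/W
  R_carbon steel = (1/0.332 − 1/0.362)/(4πk) = 0.2496/(4π·41.7) = 4.764×10^-4 K/W
  R_cellular glass = (1/0.362 − 1/0.486)/(4πk) = 0.7048/(4π·0.0522) = 1.074 K/W
  R_phenolic foam = (1/0.486 − 1/0.765)/(4πk) = 0.7504/(4π·0.0258) = 2.315 K/W
ΣR = 8.270×10^-4 + 4.764×10^-4 + 1.074 + 2.315 = 3.390 K/W
Q = ΔT/ΣR = (77.6 °C − 22.8 °C)/3.390 = 16.17 W
From the inner boundary to the cellular glass/phenolic foam interface, ΣR_partial = 1.075 K/W.
T_interface = T_in − Q·ΣR_partial = 77.6 °C − (16.17)(1.075) = 60.2 °C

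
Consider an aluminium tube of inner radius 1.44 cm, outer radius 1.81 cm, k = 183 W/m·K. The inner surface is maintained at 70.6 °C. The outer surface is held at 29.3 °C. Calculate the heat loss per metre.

Q' = 208 kW/m

Q' = 2πk·ΔT/ln(r₂/r₁) = 2π × 183 × 41.3 / ln(0.0181/0.0144) = 2.08×10^5 W/m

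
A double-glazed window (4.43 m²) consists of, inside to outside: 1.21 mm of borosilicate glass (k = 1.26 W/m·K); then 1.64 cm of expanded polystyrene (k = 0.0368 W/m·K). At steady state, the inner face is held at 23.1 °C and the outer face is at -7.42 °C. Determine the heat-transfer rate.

Treat each layer as a resistance in series:
  R_borosilicate glass = L/(kA) = 0.00121/(1.26·4.43) = 2.168×10^-4 K/W
  R_expanded polystyrene = L/(kA) = 0.0164/(0.0368·4.43) = 0.1006 K/W
ΣR = 2.168×10^-4 + 0.1006 = 0.1008 K/W
Q = ΔT/ΣR = (23.1 °C − -7.42 °C)/0.1008 = 303 W

Q = 303 W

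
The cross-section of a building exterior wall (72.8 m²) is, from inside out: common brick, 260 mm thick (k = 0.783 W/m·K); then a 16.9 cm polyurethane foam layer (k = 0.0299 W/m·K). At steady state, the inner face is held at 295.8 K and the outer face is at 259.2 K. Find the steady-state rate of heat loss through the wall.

Q = 445 W

Resistance network (inner→outer):
  R_common brick = L/(kA) = 0.260/(0.783·72.8) = 0.004561 K/W
  R_polyurethane foam = L/(kA) = 0.169/(0.0299·72.8) = 0.07764 K/W
ΣR = 0.004561 + 0.07764 = 0.08220 K/W
Q = ΔT/ΣR = (295.8 K − 259.2 K)/0.08220 = 445 W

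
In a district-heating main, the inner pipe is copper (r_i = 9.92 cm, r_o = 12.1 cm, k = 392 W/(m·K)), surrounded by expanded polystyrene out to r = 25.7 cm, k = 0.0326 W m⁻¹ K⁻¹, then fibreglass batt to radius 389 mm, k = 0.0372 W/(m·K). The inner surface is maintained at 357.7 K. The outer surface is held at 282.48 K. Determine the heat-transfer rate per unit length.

Q' = 13.8 W/m

Treat each layer as a resistance in series:
  R'_copper = ln(0.121/0.0992)/(2πk) = 0.1987/(2π·392) = 8.065×10^-5 m·K/W
  R'_expanded polystyrene = ln(0.257/0.121)/(2πk) = 0.7533/(2π·0.0326) = 3.678 m·K/W
  R'_fibreglass batt = ln(0.389/0.257)/(2πk) = 0.4145/(2π·0.0372) = 1.773 m·K/W
ΣR = 8.065×10^-5 + 3.678 + 1.773 = 5.451 m·K/W
Q' = ΔT/ΣR = (357.7 K − 282.48 K)/5.451 = 13.8 W/m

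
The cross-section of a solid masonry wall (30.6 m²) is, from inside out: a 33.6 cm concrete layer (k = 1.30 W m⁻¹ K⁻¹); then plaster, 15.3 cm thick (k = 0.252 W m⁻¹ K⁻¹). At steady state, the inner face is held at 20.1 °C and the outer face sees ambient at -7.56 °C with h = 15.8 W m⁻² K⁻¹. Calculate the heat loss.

Q = 911 W

Series thermal resistances, inner to outer:
  R_concrete = L/(kA) = 0.336/(1.30·30.6) = 0.008446 K/W
  R_plaster = L/(kA) = 0.153/(0.252·30.6) = 0.01984 K/W
  R_conv,out = 1/(hA) = 1/(15.8·30.6) = 0.002068 K/W
ΣR = 0.008446 + 0.01984 + 0.002068 = 0.03035 K/W
Q = ΔT/ΣR = (20.1 °C − -7.56 °C)/0.03035 = 911 W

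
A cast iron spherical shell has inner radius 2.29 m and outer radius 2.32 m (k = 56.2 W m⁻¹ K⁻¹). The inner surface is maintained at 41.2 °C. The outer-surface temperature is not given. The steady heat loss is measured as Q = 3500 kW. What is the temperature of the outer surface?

T_out = 13.2 °C

Sum the resistances:
  R_cast iron = (1/2.29 − 1/2.32)/(4πk) = 0.005647/(4π·56.2) = 7.996×10^-6 K/W
ΣR = 7.996×10^-6 K/W
ΔT = Q·ΣR = 3.50×10^6 × 7.996×10^-6 = 27.99 K
Heat flows outward, so T_out = T_in − ΔT = 41.2 − 27.99 = 13.2 °C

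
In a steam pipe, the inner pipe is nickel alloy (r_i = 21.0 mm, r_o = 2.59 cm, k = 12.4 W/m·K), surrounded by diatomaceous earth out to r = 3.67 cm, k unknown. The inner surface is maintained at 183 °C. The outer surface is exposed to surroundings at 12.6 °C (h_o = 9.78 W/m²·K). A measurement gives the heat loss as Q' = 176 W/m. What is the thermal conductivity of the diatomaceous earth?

ΣR = ΔT/Q' = |183 − 12.6|/176 = 0.9682 m·K/W
Known resistances:
  R'_nickel alloy = ln(0.0259/0.0210)/(2πk) = 0.2097/(2π·12.4) = 0.002692 m·K/W
  R'_conv,out = 1/(2πr h) = 1/(2π·0.0367·9.78) = 0.4434 m·K/W
R_diatomaceous earth = ΣR − ΣR_known = 0.9682 − 0.4461 = 0.5221 m·K/W
ln(r₂/r₁)/(2πk) = 0.5221 ⇒ k = 0.3485/(2π·0.5221) = 0.106 W/m·K

k = 0.106 W/m·K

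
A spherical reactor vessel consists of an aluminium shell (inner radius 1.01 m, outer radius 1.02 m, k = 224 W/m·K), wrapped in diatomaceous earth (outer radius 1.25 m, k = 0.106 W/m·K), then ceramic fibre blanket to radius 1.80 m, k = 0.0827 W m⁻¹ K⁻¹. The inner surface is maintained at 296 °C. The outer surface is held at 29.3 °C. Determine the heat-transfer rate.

Q = 720 W

Treat each layer as a resistance in series:
  R_aluminium = (1/1.01 − 1/1.02)/(4πk) = 0.009707/(4π·224) = 3.448×10^-6 K/W
  R_diatomaceous earth = (1/1.02 − 1/1.25)/(4πk) = 0.1804/(4π·0.106) = 0.1354 K/W
  R_ceramic fibre blanket = (1/1.25 − 1/1.80)/(4πk) = 0.2444/(4π·0.0827) = 0.2352 K/W
ΣR = 3.448×10^-6 + 0.1354 + 0.2352 = 0.3706 K/W
Q = ΔT/ΣR = (296 °C − 29.3 °C)/0.3706 = 720 W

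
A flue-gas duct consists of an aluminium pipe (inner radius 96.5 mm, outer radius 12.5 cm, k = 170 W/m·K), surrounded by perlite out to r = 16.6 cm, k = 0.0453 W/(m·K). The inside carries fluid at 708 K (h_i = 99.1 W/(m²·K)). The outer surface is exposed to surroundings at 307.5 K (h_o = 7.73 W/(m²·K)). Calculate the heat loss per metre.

Treat each layer as a resistance in series:
  R'_conv,in = 1/(2πr h) = 1/(2π·0.0965·99.1) = 0.01664 m·K/W
  R'_aluminium = ln(0.125/0.0965)/(2πk) = 0.2588/(2π·170) = 2.423×10^-4 m·K/W
  R'_perlite = ln(0.166/0.125)/(2πk) = 0.2837/(2π·0.0453) = 0.9966 m·K/W
  R'_conv,out = 1/(2πr h) = 1/(2π·0.166·7.73) = 0.1240 m·K/W
ΣR = 0.01664 + 2.423×10^-4 + 0.9966 + 0.1240 = 1.137 m·K/W
Q' = ΔT/ΣR = (708 K − 307.5 K)/1.137 = 352 W/m

Q' = 352 W/m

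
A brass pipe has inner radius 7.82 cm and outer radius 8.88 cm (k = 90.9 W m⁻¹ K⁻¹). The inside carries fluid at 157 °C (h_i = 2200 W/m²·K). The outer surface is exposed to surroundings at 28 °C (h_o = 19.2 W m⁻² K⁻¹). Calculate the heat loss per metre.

Resistance network (inner→outer):
  R'_conv,in = 1/(2πr h) = 1/(2π·0.0782·2200) = 9.251×10^-4 m·K/W
  R'_brass = ln(0.0888/0.0782)/(2πk) = 0.1271/(2π·90.9) = 2.226×10^-4 m·K/W
  R'_conv,out = 1/(2πr h) = 1/(2π·0.0888·19.2) = 0.09335 m·K/W
ΣR = 9.251×10^-4 + 2.226×10^-4 + 0.09335 = 0.09450 m·K/W
Q' = ΔT/ΣR = (157 °C − 28 °C)/0.09450 = 1370 W/m

Q' = 1370 W/m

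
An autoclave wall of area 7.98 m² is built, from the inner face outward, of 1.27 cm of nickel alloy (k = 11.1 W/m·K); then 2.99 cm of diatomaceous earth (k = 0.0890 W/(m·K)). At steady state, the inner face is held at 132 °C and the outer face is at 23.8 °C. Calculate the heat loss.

Resistance network (inner→outer):
  R_nickel alloy = L/(kA) = 0.0127/(11.1·7.98) = 1.434×10^-4 K/W
  R_diatomaceous earth = L/(kA) = 0.0299/(0.0890·7.98) = 0.04210 K/W
ΣR = 1.434×10^-4 + 0.04210 = 0.04224 K/W
Q = ΔT/ΣR = (132 °C − 23.8 °C)/0.04224 = 2560 W

Q = 2560 W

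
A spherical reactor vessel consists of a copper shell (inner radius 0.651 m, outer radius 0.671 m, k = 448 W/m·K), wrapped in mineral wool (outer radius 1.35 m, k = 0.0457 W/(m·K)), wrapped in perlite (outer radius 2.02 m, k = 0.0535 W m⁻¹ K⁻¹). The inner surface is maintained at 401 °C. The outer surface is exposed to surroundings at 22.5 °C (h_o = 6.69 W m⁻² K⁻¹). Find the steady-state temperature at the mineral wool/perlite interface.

Treat each layer as a resistance in series:
  R_copper = (1/0.651 − 1/0.671)/(4πk) = 0.04579/(4π·448) = 8.133×10^-6 K/W
  R_mineral wool = (1/0.671 − 1/1.35)/(4πk) = 0.7496/(4π·0.0457) = 1.305 K/W
  R_perlite = (1/1.35 − 1/2.02)/(4πk) = 0.2457/(4π·0.0535) = 0.3654 K/W
  R_conv,out = 1/(4πr²h) = 1/(4π·2.02²·6.69) = 0.002915 K/W
ΣR = 8.133×10^-6 + 1.305 + 0.3654 + 0.002915 = 1.673 K/W
Q = ΔT/ΣR = (401 °C − 22.5 °C)/1.673 = 226.2 W
From the inner boundary to the mineral wool/perlite interface, ΣR_partial = 1.305 K/W.
T_interface = T_in − Q·ΣR_partial = 401 °C − (226.2)(1.305) = 106 °C

T = 106 °C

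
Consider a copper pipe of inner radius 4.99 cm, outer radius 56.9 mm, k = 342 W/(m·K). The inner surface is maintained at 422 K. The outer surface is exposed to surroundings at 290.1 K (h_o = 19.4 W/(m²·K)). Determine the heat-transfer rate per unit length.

Resistance network (inner→outer):
  R'_copper = ln(0.0569/0.0499)/(2πk) = 0.1313/(2π·342) = 6.109×10^-5 m·K/W
  R'_conv,out = 1/(2πr h) = 1/(2π·0.0569·19.4) = 0.1442 m·K/W
ΣR = 6.109×10^-5 + 0.1442 = 0.1443 m·K/W
Q' = ΔT/ΣR = (422 K − 290.1 K)/0.1443 = 914 W/m

Q' = 914 W/m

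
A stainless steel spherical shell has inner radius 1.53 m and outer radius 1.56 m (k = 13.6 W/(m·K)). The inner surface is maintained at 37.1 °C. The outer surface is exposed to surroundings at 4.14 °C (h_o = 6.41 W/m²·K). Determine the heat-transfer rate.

Q = 6370 W

Treat each layer as a resistance in series:
  R_stainless steel = (1/1.53 − 1/1.56)/(4πk) = 0.01257/(4π·13.6) = 7.355×10^-5 K/W
  R_conv,out = 1/(4πr²h) = 1/(4π·1.56²·6.41) = 0.005101 K/W
ΣR = 7.355×10^-5 + 0.005101 = 0.005175 K/W
Q = ΔT/ΣR = (37.1 °C − 4.14 °C)/0.005175 = 6370 W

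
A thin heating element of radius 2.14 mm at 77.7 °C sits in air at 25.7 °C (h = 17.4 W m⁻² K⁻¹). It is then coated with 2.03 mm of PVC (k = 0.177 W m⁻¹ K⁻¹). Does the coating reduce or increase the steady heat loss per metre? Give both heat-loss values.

increases: 12.2 → 18.6 W/m

Critical radius for a cylinder: r_cr = k/h = 0.0102 m = 1.02 cm.
Outer radius after coating: r₂ = 0.00214 + 0.00203 = 0.00417 m.
Since r₁ < r_cr and r₂ ≤ r_cr, the coating moves toward the maximum at r_cr — heat loss rises.
Bare: R = 1/(2πr₁h) = 4.274 m·K/W; Q = 52/4.274 = 12.2 W/m.
Coated: R = R_cond + R_conv = 2.793 m·K/W; Q = 52/2.793 = 18.6 W/m.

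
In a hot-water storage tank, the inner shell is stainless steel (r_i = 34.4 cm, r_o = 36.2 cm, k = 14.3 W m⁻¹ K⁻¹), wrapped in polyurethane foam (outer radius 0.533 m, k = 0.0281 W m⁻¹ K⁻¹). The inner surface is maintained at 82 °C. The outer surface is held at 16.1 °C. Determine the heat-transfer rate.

Q = 26.2 W

Series thermal resistances, inner to outer:
  R_stainless steel = (1/0.344 − 1/0.362)/(4πk) = 0.1445/(4π·14.3) = 8.044×10^-4 K/W
  R_polyurethane foam = (1/0.362 − 1/0.533)/(4πk) = 0.8863/(4π·0.0281) = 2.510 K/W
ΣR = 8.044×10^-4 + 2.510 = 2.511 K/W
Q = ΔT/ΣR = (82 °C − 16.1 °C)/2.511 = 26.2 W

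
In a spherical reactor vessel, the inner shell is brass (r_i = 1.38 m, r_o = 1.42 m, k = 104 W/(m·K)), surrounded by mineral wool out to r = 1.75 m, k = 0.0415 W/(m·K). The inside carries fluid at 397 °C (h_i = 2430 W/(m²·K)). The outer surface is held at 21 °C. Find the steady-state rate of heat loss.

Series thermal resistances, inner to outer:
  R_conv,in = 1/(4πr²h) = 1/(4π·1.38²·2430) = 1.720×10^-5 K/W
  R_brass = (1/1.38 − 1/1.42)/(4πk) = 0.02041/(4π·104) = 1.562×10^-5 K/W
  R_mineral wool = (1/1.42 − 1/1.75)/(4πk) = 0.1328/(4π·0.0415) = 0.2546 K/W
ΣR = 1.720×10^-5 + 1.562×10^-5 + 0.2546 = 0.2546 K/W
Q = ΔT/ΣR = (397 °C − 21 °C)/0.2546 = 1480 W

Q = 1480 W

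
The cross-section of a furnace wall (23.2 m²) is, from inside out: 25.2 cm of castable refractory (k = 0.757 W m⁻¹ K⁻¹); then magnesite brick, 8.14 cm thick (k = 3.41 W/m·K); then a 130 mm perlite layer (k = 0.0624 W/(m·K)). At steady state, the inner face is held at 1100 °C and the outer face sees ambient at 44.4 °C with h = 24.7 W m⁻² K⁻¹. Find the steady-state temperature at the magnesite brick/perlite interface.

Treat each layer as a resistance in series:
  R_castable refractory = L/(kA) = 0.252/(0.757·23.2) = 0.01435 K/W
  R_magnesite brick = L/(kA) = 0.0814/(3.41·23.2) = 0.001029 K/W
  R_perlite = L/(kA) = 0.130/(0.0624·23.2) = 0.08980 K/W
  R_conv,out = 1/(hA) = 1/(24.7·23.2) = 0.001745 K/W
ΣR = 0.01435 + 0.001029 + 0.08980 + 0.001745 = 0.1069 K/W
Q = ΔT/ΣR = (1100 °C − 44.4 °C)/0.1069 = 9875 W
From the inner boundary to the magnesite brick/perlite interface, ΣR_partial = 0.01538 K/W.
T_interface = T_in − Q·ΣR_partial = 1100 °C − (9875)(0.01538) = 948 °C

T = 948 °C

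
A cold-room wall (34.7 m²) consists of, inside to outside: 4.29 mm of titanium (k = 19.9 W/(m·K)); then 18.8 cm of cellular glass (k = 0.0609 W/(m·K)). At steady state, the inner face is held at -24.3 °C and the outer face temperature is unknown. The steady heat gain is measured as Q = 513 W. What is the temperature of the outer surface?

Series resistances:
  R_titanium = L/(kA) = 0.00429/(19.9·34.7) = 6.213×10^-6 K/W
  R_cellular glass = L/(kA) = 0.188/(0.0609·34.7) = 0.08896 K/W
ΣR = 0.08897 K/W
ΔT = Q·ΣR = 513 × 0.08897 = 45.64 K
Heat flows inward, so T_out = T_in + ΔT = -24.3 + 45.64 = 21.3 °C

T_out = 21.3 °C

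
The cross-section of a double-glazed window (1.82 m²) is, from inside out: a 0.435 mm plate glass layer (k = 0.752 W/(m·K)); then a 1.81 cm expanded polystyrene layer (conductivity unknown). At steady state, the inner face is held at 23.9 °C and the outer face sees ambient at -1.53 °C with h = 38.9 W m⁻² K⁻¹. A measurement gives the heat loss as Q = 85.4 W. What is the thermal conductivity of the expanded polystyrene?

k = 0.0351 W/m·K

ΣR = ΔT/Q = |23.9 − -1.53|/85.4 = 0.2978 K/W
Known resistances:
  R_plate glass = L/(kA) = 4.35×10^-4/(0.752·1.82) = 3.178×10^-4 K/W
  R_conv,out = 1/(hA) = 1/(38.9·1.82) = 0.01412 K/W
R_expanded polystyrene = ΣR − ΣR_known = 0.2978 − 0.01444 = 0.2834 K/W
L/(kA) = 0.2834 ⇒ k = 0.0181/(0.2834·1.82) = 0.0351 W/m·K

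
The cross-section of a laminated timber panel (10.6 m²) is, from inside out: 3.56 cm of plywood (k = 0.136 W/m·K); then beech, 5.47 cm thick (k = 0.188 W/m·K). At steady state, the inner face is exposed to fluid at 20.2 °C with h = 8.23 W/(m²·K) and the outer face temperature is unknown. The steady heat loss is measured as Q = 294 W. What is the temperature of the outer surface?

T_out = 1.50 °C

Sum the resistances:
  R_conv,in = 1/(hA) = 1/(8.23·10.6) = 0.01146 K/W
  R_plywood = L/(kA) = 0.0356/(0.136·10.6) = 0.02469 K/W
  R_beech = L/(kA) = 0.0547/(0.188·10.6) = 0.02745 K/W
ΣR = 0.06361 K/W
ΔT = Q·ΣR = 294 × 0.06361 = 18.70 K
Heat flows outward, so T_out = T_in − ΔT = 20.2 − 18.70 = 1.50 °C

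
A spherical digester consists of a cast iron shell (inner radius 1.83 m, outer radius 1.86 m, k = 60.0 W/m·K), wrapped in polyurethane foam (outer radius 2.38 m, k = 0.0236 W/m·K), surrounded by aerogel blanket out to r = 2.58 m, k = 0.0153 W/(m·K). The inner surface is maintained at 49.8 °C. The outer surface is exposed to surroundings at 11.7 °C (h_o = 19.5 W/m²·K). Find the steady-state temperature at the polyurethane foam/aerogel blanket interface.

Treat each layer as a resistance in series:
  R_cast iron = (1/1.83 − 1/1.86)/(4πk) = 0.008814/(4π·60.0) = 1.169×10^-5 K/W
  R_polyurethane foam = (1/1.86 − 1/2.38)/(4πk) = 0.1175/(4π·0.0236) = 0.3961 K/W
  R_aerogel blanket = (1/2.38 − 1/2.58)/(4πk) = 0.03257/(4π·0.0153) = 0.1694 K/W
  R_conv,out = 1/(4πr²h) = 1/(4π·2.58²·19.5) = 6.131×10^-4 K/W
ΣR = 1.169×10^-5 + 0.3961 + 0.1694 + 6.131×10^-4 = 0.5661 K/W
Q = ΔT/ΣR = (49.8 °C − 11.7 °C)/0.5661 = 67.30 W
From the inner boundary to the polyurethane foam/aerogel blanket interface, ΣR_partial = 0.3961 K/W.
T_interface = T_in − Q·ΣR_partial = 49.8 °C − (67.30)(0.3961) = 23.1 °C

T = 23.1 °C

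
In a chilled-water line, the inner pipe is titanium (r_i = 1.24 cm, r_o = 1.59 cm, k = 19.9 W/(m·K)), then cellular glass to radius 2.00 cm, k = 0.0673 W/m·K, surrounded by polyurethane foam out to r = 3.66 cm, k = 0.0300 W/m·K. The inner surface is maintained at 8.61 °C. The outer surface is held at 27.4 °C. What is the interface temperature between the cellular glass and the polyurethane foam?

Series thermal resistances, inner to outer:
  R'_titanium = ln(0.0159/0.0124)/(2πk) = 0.2486/(2π·19.9) = 0.001988 m·K/W
  R'_cellular glass = ln(0.0200/0.0159)/(2πk) = 0.2294/(2π·0.0673) = 0.5425 m·K/W
  R'_polyurethane foam = ln(0.0366/0.0200)/(2πk) = 0.6043/(2π·0.0300) = 3.206 m·K/W
ΣR = 0.001988 + 0.5425 + 3.206 = 3.750 m·K/W
Q' = ΔT/ΣR = (8.61 °C − 27.4 °C)/3.750 = -5.011 W/m
From the inner boundary to the cellular glass/polyurethane foam interface, ΣR_partial = 0.5445 m·K/W.
T_interface = T_in − Q'·ΣR_partial = 8.61 °C − (-5.011)(0.5445) = 11.3 °C

T = 11.3 °C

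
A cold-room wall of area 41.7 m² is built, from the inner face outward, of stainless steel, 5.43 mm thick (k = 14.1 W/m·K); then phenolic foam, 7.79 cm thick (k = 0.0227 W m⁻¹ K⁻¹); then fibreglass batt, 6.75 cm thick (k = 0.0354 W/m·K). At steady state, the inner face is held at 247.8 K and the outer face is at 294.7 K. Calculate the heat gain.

Q = 366 W

Treat each layer as a resistance in series:
  R_stainless steel = L/(kA) = 0.00543/(14.1·41.7) = 9.235×10^-6 K/W
  R_phenolic foam = L/(kA) = 0.0779/(0.0227·41.7) = 0.08230 K/W
  R_fibreglass batt = L/(kA) = 0.0675/(0.0354·41.7) = 0.04573 K/W
ΣR = 9.235×10^-6 + 0.08230 + 0.04573 = 0.1280 K/W
Q = ΔT/ΣR = (247.8 K − 294.7 K)/0.1280 = -366 W
(Negative Q ⇒ heat flows inward; heat gain = 366 W.)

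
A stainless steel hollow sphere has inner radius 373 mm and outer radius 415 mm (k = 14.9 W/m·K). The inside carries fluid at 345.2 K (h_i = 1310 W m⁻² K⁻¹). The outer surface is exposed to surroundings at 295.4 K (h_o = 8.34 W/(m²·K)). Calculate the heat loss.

Resistance network (inner→outer):
  R_conv,in = 1/(4πr²h) = 1/(4π·0.373²·1310) = 4.366×10^-4 K/W
  R_stainless steel = (1/0.373 − 1/0.415)/(4πk) = 0.2713/(4π·14.9) = 0.001449 K/W
  R_conv,out = 1/(4πr²h) = 1/(4π·0.415²·8.34) = 0.05540 K/W
ΣR = 4.366×10^-4 + 0.001449 + 0.05540 = 0.05729 K/W
Q = ΔT/ΣR = (345.2 K − 295.4 K)/0.05729 = 869 W

Q = 869 W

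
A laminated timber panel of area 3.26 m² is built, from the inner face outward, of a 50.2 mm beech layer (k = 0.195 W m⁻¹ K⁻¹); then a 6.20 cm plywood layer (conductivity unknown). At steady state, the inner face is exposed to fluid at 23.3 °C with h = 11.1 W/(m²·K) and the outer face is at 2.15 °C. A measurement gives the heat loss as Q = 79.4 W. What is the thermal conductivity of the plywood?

k = 0.119 W/m·K

ΣR = ΔT/Q = |23.3 − 2.15|/79.4 = 0.2664 K/W
Known resistances:
  R_conv,in = 1/(hA) = 1/(11.1·3.26) = 0.02763 K/W
  R_beech = L/(kA) = 0.0502/(0.195·3.26) = 0.07897 K/W
R_plywood = ΣR − ΣR_known = 0.2664 − 0.1066 = 0.1598 K/W
L/(kA) = 0.1598 ⇒ k = 0.0620/(0.1598·3.26) = 0.119 W/m·K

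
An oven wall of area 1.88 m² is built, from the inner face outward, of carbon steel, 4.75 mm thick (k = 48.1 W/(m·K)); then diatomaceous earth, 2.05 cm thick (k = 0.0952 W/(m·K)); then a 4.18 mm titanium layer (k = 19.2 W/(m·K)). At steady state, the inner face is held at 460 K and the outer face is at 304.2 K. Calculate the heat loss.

Resistance network (inner→outer):
  R_carbon steel = L/(kA) = 0.00475/(48.1·1.88) = 5.253×10^-5 K/W
  R_diatomaceous earth = L/(kA) = 0.0205/(0.0952·1.88) = 0.1145 K/W
  R_titanium = L/(kA) = 0.00418/(19.2·1.88) = 1.158×10^-4 K/W
ΣR = 5.253×10^-5 + 0.1145 + 1.158×10^-4 = 0.1147 K/W
Q = ΔT/ΣR = (460 K − 304.2 K)/0.1147 = 1360 W

Q = 1360 W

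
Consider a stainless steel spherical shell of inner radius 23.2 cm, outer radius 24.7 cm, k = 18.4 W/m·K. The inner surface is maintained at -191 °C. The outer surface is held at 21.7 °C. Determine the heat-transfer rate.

Q = 188 kW

Q = 4πk·ΔT/(1/r₁ − 1/r₂) = 4π × 18.4 × 212.7 / (1/0.232 − 1/0.247) = 1.88×10^5 W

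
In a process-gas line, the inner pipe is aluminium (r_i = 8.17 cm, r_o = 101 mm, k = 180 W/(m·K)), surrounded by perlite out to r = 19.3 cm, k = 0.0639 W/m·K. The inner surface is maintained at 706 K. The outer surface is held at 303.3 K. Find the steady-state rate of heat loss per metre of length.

Resistance network (inner→outer):
  R'_aluminium = ln(0.101/0.0817)/(2πk) = 0.2121/(2π·180) = 1.875×10^-4 m·K/W
  R'_perlite = ln(0.193/0.101)/(2πk) = 0.6476/(2π·0.0639) = 1.613 m·K/W
ΣR = 1.875×10^-4 + 1.613 = 1.613 m·K/W
Q' = ΔT/ΣR = (706 K − 303.3 K)/1.613 = 250 W/m

Q' = 250 W/m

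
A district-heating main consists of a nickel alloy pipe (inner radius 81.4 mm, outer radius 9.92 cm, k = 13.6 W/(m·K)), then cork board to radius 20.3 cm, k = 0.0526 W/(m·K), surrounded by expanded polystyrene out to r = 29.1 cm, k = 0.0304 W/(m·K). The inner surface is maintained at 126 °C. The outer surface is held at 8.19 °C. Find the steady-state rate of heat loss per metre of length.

Q' = 29.1 W/m

Treat each layer as a resistance in series:
  R'_nickel alloy = ln(0.0992/0.0814)/(2πk) = 0.1978/(2π·13.6) = 0.002314 m·K/W
  R'_cork board = ln(0.203/0.0992)/(2πk) = 0.7161/(2π·0.0526) = 2.167 m·K/W
  R'_expanded polystyrene = ln(0.291/0.203)/(2πk) = 0.3601/(2π·0.0304) = 1.885 m·K/W
ΣR = 0.002314 + 2.167 + 1.885 = 4.054 m·K/W
Q' = ΔT/ΣR = (126 °C − 8.19 °C)/4.054 = 29.1 W/m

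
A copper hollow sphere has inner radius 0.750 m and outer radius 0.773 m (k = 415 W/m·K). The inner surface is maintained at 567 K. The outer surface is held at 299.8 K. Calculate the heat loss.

Q = 4πk·ΔT/(1/r₁ − 1/r₂) = 4π × 415 × 267.2 / (1/0.750 − 1/0.773) = 3.51×10^7 W

Q = 35100 kW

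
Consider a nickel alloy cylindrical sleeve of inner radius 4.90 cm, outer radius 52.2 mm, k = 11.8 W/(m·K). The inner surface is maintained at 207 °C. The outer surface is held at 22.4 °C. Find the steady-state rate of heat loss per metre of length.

Q' = 2.16×10^5 W/m

Q' = 2πk·ΔT/ln(r₂/r₁) = 2π × 11.8 × 184.6 / ln(0.0522/0.0490) = 2.16×10^5 W/m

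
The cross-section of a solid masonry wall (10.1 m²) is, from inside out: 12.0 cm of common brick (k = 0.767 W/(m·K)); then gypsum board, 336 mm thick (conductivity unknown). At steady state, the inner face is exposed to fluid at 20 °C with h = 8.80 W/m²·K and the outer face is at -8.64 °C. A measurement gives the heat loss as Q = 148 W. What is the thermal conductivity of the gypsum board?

k = 0.199 W/m·K

ΣR = ΔT/Q = |20 − -8.64|/148 = 0.1935 K/W
Known resistances:
  R_conv,in = 1/(hA) = 1/(8.80·10.1) = 0.01125 K/W
  R_common brick = L/(kA) = 0.120/(0.767·10.1) = 0.01549 K/W
R_gypsum board = ΣR − ΣR_known = 0.1935 − 0.02674 = 0.1668 K/W
L/(kA) = 0.1668 ⇒ k = 0.336/(0.1668·10.1) = 0.199 W/m·K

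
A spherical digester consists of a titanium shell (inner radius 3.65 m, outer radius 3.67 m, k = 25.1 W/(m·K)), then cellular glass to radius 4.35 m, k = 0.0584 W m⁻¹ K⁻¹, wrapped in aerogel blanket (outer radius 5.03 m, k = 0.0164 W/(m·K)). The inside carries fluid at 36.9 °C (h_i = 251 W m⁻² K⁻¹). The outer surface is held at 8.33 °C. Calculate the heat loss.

Q = 137 W

Resistance network (inner→outer):
  R_conv,in = 1/(4πr²h) = 1/(4π·3.65²·251) = 2.380×10^-5 K/W
  R_titanium = (1/3.65 − 1/3.67)/(4πk) = 0.001493/(4π·25.1) = 4.734×10^-6 K/W
  R_cellular glass = (1/3.67 − 1/4.35)/(4πk) = 0.04259/(4π·0.0584) = 0.05804 K/W
  R_aerogel blanket = (1/4.35 − 1/5.03)/(4πk) = 0.03108/(4π·0.0164) = 0.1508 K/W
ΣR = 2.380×10^-5 + 4.734×10^-6 + 0.05804 + 0.1508 = 0.2089 K/W
Q = ΔT/ΣR = (36.9 °C − 8.33 °C)/0.2089 = 137 W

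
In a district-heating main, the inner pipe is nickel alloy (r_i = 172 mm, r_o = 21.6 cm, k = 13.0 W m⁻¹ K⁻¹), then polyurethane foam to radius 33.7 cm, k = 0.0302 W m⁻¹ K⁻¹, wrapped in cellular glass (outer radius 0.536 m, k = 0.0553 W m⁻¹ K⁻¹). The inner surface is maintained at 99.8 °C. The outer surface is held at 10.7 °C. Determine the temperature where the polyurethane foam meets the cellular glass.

Treat each layer as a resistance in series:
  R'_nickel alloy = ln(0.216/0.172)/(2πk) = 0.2278/(2π·13.0) = 0.002789 m·K/W
  R'_polyurethane foam = ln(0.337/0.216)/(2πk) = 0.4448/(2π·0.0302) = 2.344 m·K/W
  R'_cellular glass = ln(0.536/0.337)/(2πk) = 0.4641/(2π·0.0553) = 1.336 m·K/W
ΣR = 0.002789 + 2.344 + 1.336 = 3.683 m·K/W
Q' = ΔT/ΣR = (99.8 °C − 10.7 °C)/3.683 = 24.19 W/m
From the inner boundary to the polyurethane foam/cellular glass interface, ΣR_partial = 2.347 m·K/W.
T_interface = T_in − Q'·ΣR_partial = 99.8 °C − (24.19)(2.347) = 43.0 °C

T = 43.0 °C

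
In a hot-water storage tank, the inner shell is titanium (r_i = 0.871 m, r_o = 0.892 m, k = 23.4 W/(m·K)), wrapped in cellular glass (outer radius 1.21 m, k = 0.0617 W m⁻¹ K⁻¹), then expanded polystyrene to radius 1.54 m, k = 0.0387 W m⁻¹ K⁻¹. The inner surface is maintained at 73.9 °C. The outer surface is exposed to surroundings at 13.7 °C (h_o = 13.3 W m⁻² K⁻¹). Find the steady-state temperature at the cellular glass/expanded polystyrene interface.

Series thermal resistances, inner to outer:
  R_titanium = (1/0.871 − 1/0.892)/(4πk) = 0.02703/(4π·23.4) = 9.192×10^-5 K/W
  R_cellular glass = (1/0.892 − 1/1.21)/(4πk) = 0.2946/(4π·0.0617) = 0.3800 K/W
  R_expanded polystyrene = (1/1.21 − 1/1.54)/(4πk) = 0.1771/(4π·0.0387) = 0.3642 K/W
  R_conv,out = 1/(4πr²h) = 1/(4π·1.54²·13.3) = 0.002523 K/W
ΣR = 9.192×10^-5 + 0.3800 + 0.3642 + 0.002523 = 0.7468 K/W
Q = ΔT/ΣR = (73.9 °C − 13.7 °C)/0.7468 = 80.61 W
From the inner boundary to the cellular glass/expanded polystyrene interface, ΣR_partial = 0.3801 K/W.
T_interface = T_in − Q·ΣR_partial = 73.9 °C − (80.61)(0.3801) = 43.3 °C

T = 43.3 °C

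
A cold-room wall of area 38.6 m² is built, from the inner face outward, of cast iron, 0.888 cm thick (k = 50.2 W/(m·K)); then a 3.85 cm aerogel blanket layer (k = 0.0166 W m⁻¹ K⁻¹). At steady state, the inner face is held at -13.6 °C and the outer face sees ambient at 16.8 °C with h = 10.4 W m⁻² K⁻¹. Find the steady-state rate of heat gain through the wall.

Resistance network (inner→outer):
  R_cast iron = L/(kA) = 0.00888/(50.2·38.6) = 4.583×10^-6 K/W
  R_aerogel blanket = L/(kA) = 0.0385/(0.0166·38.6) = 0.06008 K/W
  R_conv,out = 1/(hA) = 1/(10.4·38.6) = 0.002491 K/W
ΣR = 4.583×10^-6 + 0.06008 + 0.002491 = 0.06258 K/W
Q = ΔT/ΣR = (-13.6 °C − 16.8 °C)/0.06258 = -486 W
(Negative Q ⇒ heat flows inward; heat gain = 486 W.)

Q = 486 W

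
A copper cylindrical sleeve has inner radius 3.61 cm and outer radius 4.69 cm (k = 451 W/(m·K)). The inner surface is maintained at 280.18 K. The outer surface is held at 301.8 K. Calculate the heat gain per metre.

Q' = 2πk·ΔT/ln(r₂/r₁) = 2π × 451 × 21.62 / ln(0.0469/0.0361) = 2.34×10^5 W/m

Q' = 2.34×10^5 W/m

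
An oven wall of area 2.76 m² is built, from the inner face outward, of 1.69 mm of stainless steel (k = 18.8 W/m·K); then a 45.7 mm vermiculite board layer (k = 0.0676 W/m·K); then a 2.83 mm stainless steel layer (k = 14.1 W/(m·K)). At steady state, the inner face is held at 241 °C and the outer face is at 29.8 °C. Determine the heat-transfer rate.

Series thermal resistances, inner to outer:
  R_stainless steel = L/(kA) = 0.00169/(18.8·2.76) = 3.257×10^-5 K/W
  R_vermiculite board = L/(kA) = 0.0457/(0.0676·2.76) = 0.2449 K/W
  R_stainless steel = L/(kA) = 0.00283/(14.1·2.76) = 7.272×10^-5 K/W
ΣR = 3.257×10^-5 + 0.2449 + 7.272×10^-5 = 0.2450 K/W
Q = ΔT/ΣR = (241 °C − 29.8 °C)/0.2450 = 862 W

Q = 862 W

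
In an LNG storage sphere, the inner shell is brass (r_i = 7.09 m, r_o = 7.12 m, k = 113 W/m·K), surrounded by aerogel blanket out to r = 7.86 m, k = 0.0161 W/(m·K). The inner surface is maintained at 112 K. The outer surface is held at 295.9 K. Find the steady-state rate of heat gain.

Q = 2.81 kW

Series thermal resistances, inner to outer:
  R_brass = (1/7.09 − 1/7.12)/(4πk) = 5.943×10^-4/(4π·113) = 4.185×10^-7 K/W
  R_aerogel blanket = (1/7.12 − 1/7.86)/(4πk) = 0.01322/(4π·0.0161) = 0.06536 K/W
ΣR = 4.185×10^-7 + 0.06536 = 0.06536 K/W
Q = ΔT/ΣR = (112 K − 295.9 K)/0.06536 = -2810 W
(Negative Q ⇒ heat flows inward; heat gain = 2810 W.)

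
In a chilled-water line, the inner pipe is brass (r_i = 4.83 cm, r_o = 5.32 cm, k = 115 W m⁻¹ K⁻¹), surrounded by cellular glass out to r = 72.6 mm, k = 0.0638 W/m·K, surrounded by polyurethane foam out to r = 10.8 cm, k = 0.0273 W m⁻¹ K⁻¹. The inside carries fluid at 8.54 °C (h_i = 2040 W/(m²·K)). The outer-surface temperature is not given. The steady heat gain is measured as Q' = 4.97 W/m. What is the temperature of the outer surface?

T_out = 23.9 °C

Series resistances:
  R'_conv,in = 1/(2πr h) = 1/(2π·0.0483·2040) = 0.001615 m·K/W
  R'_brass = ln(0.0532/0.0483)/(2πk) = 0.09663/(2π·115) = 1.337×10^-4 m·K/W
  R'_cellular glass = ln(0.0726/0.0532)/(2πk) = 0.3109/(2π·0.0638) = 0.7756 m·K/W
  R'_polyurethane foam = ln(0.108/0.0726)/(2πk) = 0.3972/(2π·0.0273) = 2.315 m·K/W
ΣR = 3.093 m·K/W
ΔT = Q'·ΣR = 4.97 × 3.093 = 15.37 K
Heat flows inward, so T_out = T_in + ΔT = 8.54 + 15.37 = 23.9 °C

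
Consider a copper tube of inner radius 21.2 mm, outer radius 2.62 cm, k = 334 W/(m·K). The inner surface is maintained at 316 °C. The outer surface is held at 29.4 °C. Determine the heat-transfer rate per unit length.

Q' = 2.84×10^6 W/m

Q' = 2πk·ΔT/ln(r₂/r₁) = 2π × 334 × 286.6 / ln(0.0262/0.0212) = 2.84×10^6 W/m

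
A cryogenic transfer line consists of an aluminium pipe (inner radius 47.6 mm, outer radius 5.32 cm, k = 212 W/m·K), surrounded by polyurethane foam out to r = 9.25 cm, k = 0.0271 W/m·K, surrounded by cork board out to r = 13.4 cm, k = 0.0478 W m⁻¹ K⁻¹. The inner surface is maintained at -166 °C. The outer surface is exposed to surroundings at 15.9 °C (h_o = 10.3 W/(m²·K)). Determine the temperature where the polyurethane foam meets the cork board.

T = -37.5 °C

Series thermal resistances, inner to outer:
  R'_aluminium = ln(0.0532/0.0476)/(2πk) = 0.1112/(2π·212) = 8.350×10^-5 m·K/W
  R'_polyurethane foam = ln(0.0925/0.0532)/(2πk) = 0.5532/(2π·0.0271) = 3.249 m·K/W
  R'_cork board = ln(0.134/0.0925)/(2πk) = 0.3706/(2π·0.0478) = 1.234 m·K/W
  R'_conv,out = 1/(2πr h) = 1/(2π·0.134·10.3) = 0.1153 m·K/W
ΣR = 8.350×10^-5 + 3.249 + 1.234 + 0.1153 = 4.598 m·K/W
Q' = ΔT/ΣR = (-166 °C − 15.9 °C)/4.598 = -39.56 W/m
From the inner boundary to the polyurethane foam/cork board interface, ΣR_partial = 3.249 m·K/W.
T_interface = T_in − Q'·ΣR_partial = -166 °C − (-39.56)(3.249) = -37.5 °C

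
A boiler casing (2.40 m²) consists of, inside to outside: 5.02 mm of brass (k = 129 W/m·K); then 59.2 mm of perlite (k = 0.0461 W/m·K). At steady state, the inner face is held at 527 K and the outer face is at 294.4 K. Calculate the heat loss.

Q = 435 W

Series thermal resistances, inner to outer:
  R_brass = L/(kA) = 0.00502/(129·2.40) = 1.621×10^-5 K/W
  R_perlite = L/(kA) = 0.0592/(0.0461·2.40) = 0.5351 K/W
ΣR = 1.621×10^-5 + 0.5351 = 0.5351 K/W
Q = ΔT/ΣR = (527 K − 294.4 K)/0.5351 = 435 W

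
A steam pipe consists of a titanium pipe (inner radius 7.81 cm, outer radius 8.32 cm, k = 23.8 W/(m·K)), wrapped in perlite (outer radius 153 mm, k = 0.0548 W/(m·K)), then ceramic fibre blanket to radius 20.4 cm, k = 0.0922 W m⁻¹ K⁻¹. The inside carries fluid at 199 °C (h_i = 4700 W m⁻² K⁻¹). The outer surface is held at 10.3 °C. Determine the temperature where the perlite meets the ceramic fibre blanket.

Resistance network (inner→outer):
  R'_conv,in = 1/(2πr h) = 1/(2π·0.0781·4700) = 4.336×10^-4 m·K/W
  R'_titanium = ln(0.0832/0.0781)/(2πk) = 0.06326/(2π·23.8) = 4.230×10^-4 m·K/W
  R'_perlite = ln(0.153/0.0832)/(2πk) = 0.6092/(2π·0.0548) = 1.769 m·K/W
  R'_ceramic fibre blanket = ln(0.204/0.153)/(2πk) = 0.2877/(2π·0.0922) = 0.4966 m·K/W
ΣR = 4.336×10^-4 + 4.230×10^-4 + 1.769 + 0.4966 = 2.266 m·K/W
Q' = ΔT/ΣR = (199 °C − 10.3 °C)/2.266 = 83.27 W/m
From the inner boundary to the perlite/ceramic fibre blanket interface, ΣR_partial = 1.770 m·K/W.
T_interface = T_in − Q'·ΣR_partial = 199 °C − (83.27)(1.770) = 51.6 °C

T = 51.6 °C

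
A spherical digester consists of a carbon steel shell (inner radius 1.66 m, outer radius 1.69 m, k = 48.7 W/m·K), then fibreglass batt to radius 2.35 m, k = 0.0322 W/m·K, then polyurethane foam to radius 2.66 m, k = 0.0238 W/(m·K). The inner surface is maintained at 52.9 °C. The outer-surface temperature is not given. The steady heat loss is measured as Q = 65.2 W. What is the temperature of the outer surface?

Series resistances:
  R_carbon steel = (1/1.66 − 1/1.69)/(4πk) = 0.01069/(4π·48.7) = 1.747×10^-5 K/W
  R_fibreglass batt = (1/1.69 − 1/2.35)/(4πk) = 0.1662/(4π·0.0322) = 0.4107 K/W
  R_polyurethane foam = (1/2.35 − 1/2.66)/(4πk) = 0.04959/(4π·0.0238) = 0.1658 K/W
ΣR = 0.5765 K/W
ΔT = Q·ΣR = 65.2 × 0.5765 = 37.59 K
Heat flows outward, so T_out = T_in − ΔT = 52.9 − 37.59 = 15.3 °C

T_out = 15.3 °C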